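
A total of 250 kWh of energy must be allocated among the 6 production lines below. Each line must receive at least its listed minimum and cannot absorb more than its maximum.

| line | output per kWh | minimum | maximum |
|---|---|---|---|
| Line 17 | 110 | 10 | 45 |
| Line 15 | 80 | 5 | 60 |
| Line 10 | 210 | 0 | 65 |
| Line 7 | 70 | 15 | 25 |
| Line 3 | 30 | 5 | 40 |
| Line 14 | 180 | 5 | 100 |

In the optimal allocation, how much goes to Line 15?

20

Meeting every minimum uses 10+5+0+15+5+5 = 40 kWh, leaving 210.
Order the production lines by output per kWh: Line 10 210 > Line 14 180 > Line 17 110 > Line 15 80 > Line 7 70 > Line 3 30.
Line 10 takes 65 more to reach its cap of 65 → 145 left.
Line 14 takes 95 more to reach its cap of 100 → 50 left.
Give Line 17 35 more to hit its cap of 45 → 15 left.
Only 15 left; Line 15 takes them to reach 20.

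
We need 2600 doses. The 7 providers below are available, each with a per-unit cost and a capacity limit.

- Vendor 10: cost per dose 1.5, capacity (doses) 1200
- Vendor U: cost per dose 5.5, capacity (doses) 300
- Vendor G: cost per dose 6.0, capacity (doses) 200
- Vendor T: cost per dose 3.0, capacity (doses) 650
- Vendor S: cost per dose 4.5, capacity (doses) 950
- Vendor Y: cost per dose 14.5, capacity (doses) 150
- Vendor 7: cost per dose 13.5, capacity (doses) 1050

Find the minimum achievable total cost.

Cheapest first:
Vendor 10 (1.5): use full 1200 → 1400 doses to go.
Take 650 from Vendor T at 3.0 → need 750 more.
Vendor S at 4.5: take 750 of its 950 → requirement met.
Vendor U, Vendor G, Vendor 7, Vendor Y: unused.
Cost = 1200×1.5 + 650×3.0 + 750×4.5 = 7125.

7125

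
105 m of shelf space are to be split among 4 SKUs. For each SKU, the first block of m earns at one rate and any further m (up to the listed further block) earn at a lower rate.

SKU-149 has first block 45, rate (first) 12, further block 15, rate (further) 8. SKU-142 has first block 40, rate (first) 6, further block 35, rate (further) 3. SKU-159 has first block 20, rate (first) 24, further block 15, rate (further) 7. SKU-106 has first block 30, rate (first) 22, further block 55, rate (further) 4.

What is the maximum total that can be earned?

1760

Rank every tier by rate: SKU-159/first 24 > SKU-106/first 22 > SKU-149/first 12 > SKU-149/second 8 > SKU-159/second 7 > SKU-142/first 6 > SKU-106/second 4 > SKU-142/second 3.
Fill SKU-159 first block (20 at 24) ; 85 left.
SKU-106/first (22): +30 ; 55 left.
SKU-149/first (12): +45 ; 10 left.
SKU-149/second: +10 of 15 at 8; pool empty.
Total = 24×20 + 22×30 + 12×45 + 8×10 = 1760.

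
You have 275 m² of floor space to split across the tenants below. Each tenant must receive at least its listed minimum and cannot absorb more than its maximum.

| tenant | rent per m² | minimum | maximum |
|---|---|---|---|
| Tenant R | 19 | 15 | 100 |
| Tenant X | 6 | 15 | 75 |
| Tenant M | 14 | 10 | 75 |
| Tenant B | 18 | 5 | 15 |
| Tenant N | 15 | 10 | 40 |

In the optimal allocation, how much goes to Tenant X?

Meeting every minimum uses 15+15+10+5+10 = 55 m², leaving 220.
Highest rent per m² first: Tenant R 19 > Tenant B 18 > Tenant N 15 > Tenant M 14 > Tenant X 6.
Tenant R: +85 to 100 (cap) → 135 left.
Tenant B: +10 to 15 (cap) → 125 left.
Give Tenant N 30 more to hit its cap of 40 → 95 left.
Tenant M: +65 to 75 (cap) → 30 left.
Only 30 left; Tenant X takes them to reach 45.

45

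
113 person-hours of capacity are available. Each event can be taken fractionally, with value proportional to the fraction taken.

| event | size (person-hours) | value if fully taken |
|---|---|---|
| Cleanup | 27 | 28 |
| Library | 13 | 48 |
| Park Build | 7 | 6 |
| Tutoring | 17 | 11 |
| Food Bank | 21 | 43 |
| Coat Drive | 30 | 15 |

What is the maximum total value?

150

Sort by value density: Library 48/13≈3.69, Food Bank 43/21≈2.05, Cleanup 28/27≈1.04, Park Build 6/7≈0.857, Tutoring 11/17≈0.647, Coat Drive 15/30≈0.5.
Library: take in full, 13 person-hours for value 48 — 100 left.
Food Bank: take in full, 21 person-hours for value 43 — 79 left.
All 27 person-hours of Cleanup fit (value 28) — 52 remain.
All 7 person-hours of Park Build fit (value 6) — 45 remain.
Take all of Tutoring (17 person-hours, value 11) — 28 person-hours left.
Only 28 person-hours remain; take 28/30 of Coat Drive for value 15×28/30 = 14.
Total value = 150.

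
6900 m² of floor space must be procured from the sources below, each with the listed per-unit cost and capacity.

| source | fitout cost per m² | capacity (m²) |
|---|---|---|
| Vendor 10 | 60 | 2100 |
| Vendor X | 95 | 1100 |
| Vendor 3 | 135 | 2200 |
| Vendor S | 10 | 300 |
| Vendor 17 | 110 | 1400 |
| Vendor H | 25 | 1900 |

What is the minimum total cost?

448500

Cheapest first:
Vendor S at 10: take all 300 m² → 6600 still needed.
Vendor H at 25: take all 1900 m² → 4700 still needed.
Vendor 10 at 60: take all 2100 m² → 2600 still needed.
Vendor X at 95: take all 1100 m² → 1500 still needed.
Vendor 17 at 110: take all 1400 m² → 100 still needed.
Vendor 3 at 135: take 100 of its 2200 → requirement met.
Cost = 300×10 + 1900×25 + 2100×60 + 1100×95 + 1400×110 + 100×135 = 448500.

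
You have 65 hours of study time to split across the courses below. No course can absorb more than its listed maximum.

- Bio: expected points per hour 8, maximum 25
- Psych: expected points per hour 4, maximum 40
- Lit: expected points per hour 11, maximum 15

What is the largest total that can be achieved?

Rank by expected points per hour: Lit 11 > Bio 8 > Psych 4.
Lit takes 15 to reach its cap of 15 → 50 left.
Bio takes 25 to reach its cap of 25 → 25 left.
Psych has room for 40 but only 25 remain, so it gets 25.
Total = 8×25 + 4×25 + 11×15 = 465.

465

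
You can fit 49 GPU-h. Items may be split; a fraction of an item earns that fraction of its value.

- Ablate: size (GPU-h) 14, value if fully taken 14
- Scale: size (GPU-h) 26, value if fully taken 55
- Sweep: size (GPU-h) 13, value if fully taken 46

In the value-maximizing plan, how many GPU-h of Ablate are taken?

Rank by value-to-size ratio: Sweep 46/13≈3.54, Scale 55/26≈2.12, Ablate 14/14≈1.
Take all of Sweep (13 GPU-h, value 46) → 36 GPU-h left.
All 26 GPU-h of Scale fit (value 55) → 10 remain.
Fill the last 10 GPU-h with part of Ablate: 10/14 of it earns 10.

10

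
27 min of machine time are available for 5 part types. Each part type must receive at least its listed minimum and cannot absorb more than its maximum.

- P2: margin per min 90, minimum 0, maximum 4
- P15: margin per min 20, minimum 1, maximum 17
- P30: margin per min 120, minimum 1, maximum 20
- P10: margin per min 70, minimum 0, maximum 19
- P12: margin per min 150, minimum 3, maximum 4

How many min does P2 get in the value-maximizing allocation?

Meeting every minimum uses 0+1+1+0+3 = 5 min, leaving 22.
Order the part types by margin per min: P12 150 > P30 120 > P2 90 > P10 70 > P15 20.
P12 takes 1 more to reach its cap of 4 → 21 left.
P30: +19 to 20 (cap) → 2 left.
P2 has room for 4 more but only 2 remain, so it gets 2.

2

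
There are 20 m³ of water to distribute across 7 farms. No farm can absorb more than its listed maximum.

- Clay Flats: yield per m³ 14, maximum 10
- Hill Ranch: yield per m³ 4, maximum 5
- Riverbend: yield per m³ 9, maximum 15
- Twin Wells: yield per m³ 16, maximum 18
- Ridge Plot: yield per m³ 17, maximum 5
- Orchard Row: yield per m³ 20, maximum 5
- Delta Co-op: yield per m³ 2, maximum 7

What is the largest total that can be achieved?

345

Order the farms by yield per m³: Orchard Row 20 > Ridge Plot 17 > Twin Wells 16 > Clay Flats 14 > Riverbend 9 > Hill Ranch 4 > Delta Co-op 2.
Orchard Row: +5 to 5 (cap) — 15 left.
Ridge Plot takes 5 to reach its cap of 5 — 10 left.
Twin Wells: +10 (room for 18) → 10. Pool exhausted.
Total = 16×10 + 17×5 + 20×5 = 345.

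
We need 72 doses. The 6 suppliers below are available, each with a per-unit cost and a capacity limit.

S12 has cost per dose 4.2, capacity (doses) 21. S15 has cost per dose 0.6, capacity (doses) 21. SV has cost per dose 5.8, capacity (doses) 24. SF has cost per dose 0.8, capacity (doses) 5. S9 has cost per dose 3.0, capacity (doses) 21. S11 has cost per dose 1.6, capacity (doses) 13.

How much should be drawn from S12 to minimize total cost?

12

Use suppliers in increasing cost order.
S15 at 0.6: take all 21 doses → 51 still needed.
SF (0.8): use full 5 → 46 doses to go.
S11 at 1.6: take all 13 doses → 33 still needed.
Take 21 from S9 at 3.0 → need 12 more.
S12 (4.2): take the remaining 12 → done.
SV: unused.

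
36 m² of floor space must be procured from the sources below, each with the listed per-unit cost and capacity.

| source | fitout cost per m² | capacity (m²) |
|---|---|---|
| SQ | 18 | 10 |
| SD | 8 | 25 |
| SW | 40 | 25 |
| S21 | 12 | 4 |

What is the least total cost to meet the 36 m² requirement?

Use sources in increasing cost order.
Take 25 from SD at 8 ; need 11 more.
S21 (12): use full 4 ; 7 m² to go.
SQ (18): take the remaining 7 ; done.
SW: unused.
Cost = 25×8 + 4×12 + 7×18 = 374.

374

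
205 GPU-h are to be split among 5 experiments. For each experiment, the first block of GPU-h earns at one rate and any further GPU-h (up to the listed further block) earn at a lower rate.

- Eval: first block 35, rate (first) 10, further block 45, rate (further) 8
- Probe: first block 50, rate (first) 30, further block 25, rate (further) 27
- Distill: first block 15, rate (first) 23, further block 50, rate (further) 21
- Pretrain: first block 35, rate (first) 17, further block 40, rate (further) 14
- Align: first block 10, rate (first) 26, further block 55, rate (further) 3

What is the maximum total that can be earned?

4705

Treat each block as its own option and order by rate: Probe/tier1 30 > Probe/tier2 27 > Align/tier1 26 > Distill/tier1 23 > Distill/tier2 21 > Pretrain/tier1 17 > Pretrain/tier2 14 > Eval/tier1 10 > Eval/tier2 8 > Align/tier2 3.
Probe tier1 at 30: fill all 50 — 155 left.
Fill Probe tier2 block (25 at 27) — 130 left.
Align/tier1 (26): +10 — 120 left.
Distill/tier1 (23): +15 — 105 left.
Fill Distill tier2 block (50 at 21) — 55 left.
Pretrain/tier1 (17): +35 — 20 left.
20 remain; put them into Pretrain tier2 at 14.
Total = 30×50 + 27×25 + 26×10 + 23×15 + 21×50 + 17×35 + 14×20 = 4705.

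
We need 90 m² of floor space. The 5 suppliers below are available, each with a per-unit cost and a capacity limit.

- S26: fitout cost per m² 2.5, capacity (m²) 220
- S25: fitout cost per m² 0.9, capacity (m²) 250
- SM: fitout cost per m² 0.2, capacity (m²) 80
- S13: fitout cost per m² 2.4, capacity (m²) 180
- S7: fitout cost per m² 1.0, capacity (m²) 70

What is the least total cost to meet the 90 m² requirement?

Cheapest first:
SM (0.2): use full 80 — 10 m² to go.
S25 (0.9): take the remaining 10 — done.
S7, S13, S26: unused.
Cost = 80×0.2 + 10×0.9 = 25.

25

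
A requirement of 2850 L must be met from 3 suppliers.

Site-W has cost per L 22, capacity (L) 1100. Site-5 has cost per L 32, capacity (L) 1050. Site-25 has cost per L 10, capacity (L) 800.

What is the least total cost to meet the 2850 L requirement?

Fill from the cheapest supplier first.
Site-25 at 10: take all 800 L — 2050 still needed.
Take 1100 from Site-W at 22 — need 950 more.
Site-5 at 32: take 950 of its 1050 — requirement met.
Cost = 800×10 + 1100×22 + 950×32 = 62600.

62600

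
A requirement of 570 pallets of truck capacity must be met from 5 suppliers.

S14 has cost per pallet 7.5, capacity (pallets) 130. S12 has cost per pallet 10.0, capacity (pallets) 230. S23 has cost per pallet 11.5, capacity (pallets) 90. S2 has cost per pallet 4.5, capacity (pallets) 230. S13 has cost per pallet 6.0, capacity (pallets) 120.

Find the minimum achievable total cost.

Use suppliers in increasing cost order.
S2 (4.5): use full 230 → 340 pallets to go.
Take 120 from S13 at 6.0 → need 220 more.
Take 130 from S14 at 7.5 → need 90 more.
S12 (10.0): take the remaining 90 → done.
S23: unused.
Cost = 230×4.5 + 120×6.0 + 130×7.5 + 90×10.0 = 3630.

3630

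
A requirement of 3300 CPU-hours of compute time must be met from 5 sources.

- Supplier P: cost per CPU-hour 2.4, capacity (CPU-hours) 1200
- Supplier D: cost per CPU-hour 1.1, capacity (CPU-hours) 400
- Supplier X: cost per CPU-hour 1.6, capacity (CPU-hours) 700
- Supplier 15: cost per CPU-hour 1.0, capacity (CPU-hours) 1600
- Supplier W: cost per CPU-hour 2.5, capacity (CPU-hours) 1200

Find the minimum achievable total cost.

4600

Cheapest first:
Take 1600 from Supplier 15 at 1.0 — need 1700 more.
Take 400 from Supplier D at 1.1 — need 1300 more.
Supplier X at 1.6: take all 700 CPU-hours — 600 still needed.
Supplier P at 2.4: take 600 of its 1200 — requirement met.
Supplier W: unused.
Cost = 1600×1.0 + 400×1.1 + 700×1.6 + 600×2.4 = 4600.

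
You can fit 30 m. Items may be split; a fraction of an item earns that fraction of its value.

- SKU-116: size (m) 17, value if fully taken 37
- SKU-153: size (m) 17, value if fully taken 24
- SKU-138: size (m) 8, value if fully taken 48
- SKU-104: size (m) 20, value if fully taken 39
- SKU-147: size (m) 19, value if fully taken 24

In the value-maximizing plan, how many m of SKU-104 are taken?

5

Rank by value-to-size ratio: SKU-138 48/8≈6, SKU-116 37/17≈2.18, SKU-104 39/20≈1.95, SKU-153 24/17≈1.41, SKU-147 24/19≈1.26.
SKU-138: take in full, 8 m for value 48 ; 22 left.
All 17 m of SKU-116 fit (value 37) ; 5 remain.
5 m left: a 5/20 share of SKU-104 gives 39×5/20 = 9.75.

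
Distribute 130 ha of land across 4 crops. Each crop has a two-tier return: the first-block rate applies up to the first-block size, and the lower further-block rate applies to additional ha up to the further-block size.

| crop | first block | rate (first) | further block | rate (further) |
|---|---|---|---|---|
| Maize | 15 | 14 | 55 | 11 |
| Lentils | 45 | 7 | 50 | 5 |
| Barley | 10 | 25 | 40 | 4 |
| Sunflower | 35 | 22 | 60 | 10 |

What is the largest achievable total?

Treat each block as its own option and order by rate: Barley/T1 25 > Sunflower/T1 22 > Maize/T1 14 > Maize/T2 11 > Sunflower/T2 10 > Lentils/T1 7 > Lentils/T2 5 > Barley/T2 4.
Barley T1 at 25: fill all 10 → 120 left.
Sunflower/T1 (22): +35 → 85 left.
Maize/T1 (14): +15 → 70 left.
Maize/T2 (11): +55 → 15 left.
Sunflower T2 at 10: only 15 left, fill 15.
Total = 25×10 + 22×35 + 14×15 + 11×55 + 10×15 = 1985.

1985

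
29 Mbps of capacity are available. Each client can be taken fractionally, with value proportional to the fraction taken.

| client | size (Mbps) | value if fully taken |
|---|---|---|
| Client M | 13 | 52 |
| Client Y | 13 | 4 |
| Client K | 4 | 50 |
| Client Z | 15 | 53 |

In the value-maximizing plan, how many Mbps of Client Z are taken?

12

Sort by value density: Client K 50/4≈12.5, Client M 52/13≈4, Client Z 53/15≈3.53, Client Y 4/13≈0.308.
All 4 Mbps of Client K fit (value 50) ; 25 remain.
All 13 Mbps of Client M fit (value 52) ; 12 remain.
12 Mbps left: a 12/15 share of Client Z gives 53×12/15 = 42.4.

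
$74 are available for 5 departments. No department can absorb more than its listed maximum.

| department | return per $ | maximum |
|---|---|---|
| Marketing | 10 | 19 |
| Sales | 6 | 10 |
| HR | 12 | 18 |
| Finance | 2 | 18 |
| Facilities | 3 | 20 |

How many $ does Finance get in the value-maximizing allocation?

Highest return per $ first: HR 12 > Marketing 10 > Sales 6 > Facilities 3 > Finance 2.
HR takes 18 to reach its cap of 18 — 56 left.
Marketing takes 19 to reach its cap of 19 — 37 left.
Give Sales 10 to hit its cap of 10 — 27 left.
Facilities: +20 to 20 (cap) — 7 left.
Finance has room for 18 but only 7 remain, so it gets 7.

7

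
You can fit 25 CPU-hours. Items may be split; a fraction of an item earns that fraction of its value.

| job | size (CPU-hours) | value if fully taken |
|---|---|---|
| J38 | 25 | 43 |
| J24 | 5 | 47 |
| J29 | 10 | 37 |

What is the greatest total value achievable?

Sort by value density: J24 47/5≈9.4, J29 37/10≈3.7, J38 43/25≈1.72.
Take all of J24 (5 CPU-hours, value 47) ; 20 CPU-hours left.
All 10 CPU-hours of J29 fit (value 37) ; 10 remain.
Only 10 CPU-hours remain; take 10/25 of J38 for value 43×10/25 = 17.2.
Total value = 101.2.

101.2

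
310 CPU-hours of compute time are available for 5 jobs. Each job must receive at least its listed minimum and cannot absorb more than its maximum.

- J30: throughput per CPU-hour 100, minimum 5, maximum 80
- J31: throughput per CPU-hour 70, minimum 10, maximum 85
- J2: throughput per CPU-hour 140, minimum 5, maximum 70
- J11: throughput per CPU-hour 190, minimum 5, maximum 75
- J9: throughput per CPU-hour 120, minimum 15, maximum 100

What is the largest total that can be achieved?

Meeting every minimum uses 5+10+5+5+15 = 40 CPU-hours, leaving 270.
Rank by throughput per CPU-hour: J11 190 > J2 140 > J9 120 > J30 100 > J31 70.
J11: +70 to 75 (cap) — 200 left.
J2: +65 to 70 (cap) — 135 left.
J9: +85 to 100 (cap) — 50 left.
J30: +50 (room for 75) → 55. Pool exhausted.
Total = 100×55 + 70×10 + 140×70 + 190×75 + 120×100 = 42250.

42250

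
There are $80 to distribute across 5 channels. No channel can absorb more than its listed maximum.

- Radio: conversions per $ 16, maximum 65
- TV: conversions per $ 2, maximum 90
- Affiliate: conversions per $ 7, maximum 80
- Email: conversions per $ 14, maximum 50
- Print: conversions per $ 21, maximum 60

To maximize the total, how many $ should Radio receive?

20

Order the channels by conversions per $: Print 21 > Radio 16 > Email 14 > Affiliate 7 > TV 2.
Give Print 60 to hit its cap of 60 — 20 left.
Radio: +20 (room for 65) → 20. Pool exhausted.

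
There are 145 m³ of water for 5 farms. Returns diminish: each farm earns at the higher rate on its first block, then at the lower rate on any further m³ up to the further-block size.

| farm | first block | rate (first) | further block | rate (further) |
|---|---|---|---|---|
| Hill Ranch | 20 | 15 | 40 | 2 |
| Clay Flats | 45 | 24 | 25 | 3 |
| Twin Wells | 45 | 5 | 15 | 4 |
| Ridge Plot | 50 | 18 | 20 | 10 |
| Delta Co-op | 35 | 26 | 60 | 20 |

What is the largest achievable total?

3280

Treat each block as its own option and order by rate: Delta Co-op/first 26 > Clay Flats/first 24 > Delta Co-op/second 20 > Ridge Plot/first 18 > Hill Ranch/first 15 > Ridge Plot/second 10 > Twin Wells/first 5 > Twin Wells/second 4 > Clay Flats/second 3 > Hill Ranch/second 2.
Delta Co-op first at 26: fill all 35 → 110 left.
Clay Flats first at 24: fill all 45 → 65 left.
Delta Co-op second at 20: fill all 60 → 5 left.
Ridge Plot/first: +5 of 50 at 18; pool empty.
Total = 26×35 + 24×45 + 20×60 + 18×5 = 3280.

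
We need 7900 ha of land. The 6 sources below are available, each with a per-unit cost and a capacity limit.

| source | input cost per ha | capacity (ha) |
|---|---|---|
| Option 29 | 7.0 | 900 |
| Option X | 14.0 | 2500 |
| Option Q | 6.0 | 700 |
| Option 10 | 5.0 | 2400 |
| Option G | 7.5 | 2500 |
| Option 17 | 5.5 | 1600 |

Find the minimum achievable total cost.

48550

Use sources in increasing cost order.
Option 10 at 5.0: take all 2400 ha ; 5500 still needed.
Option 17 (5.5): use full 1600 ; 3900 ha to go.
Option Q (6.0): use full 700 ; 3200 ha to go.
Option 29 (7.0): use full 900 ; 2300 ha to go.
Option G (7.5): take the remaining 2300 ; done.
Option X: unused.
Cost = 2400×5.0 + 1600×5.5 + 700×6.0 + 900×7.0 + 2300×7.5 = 48550.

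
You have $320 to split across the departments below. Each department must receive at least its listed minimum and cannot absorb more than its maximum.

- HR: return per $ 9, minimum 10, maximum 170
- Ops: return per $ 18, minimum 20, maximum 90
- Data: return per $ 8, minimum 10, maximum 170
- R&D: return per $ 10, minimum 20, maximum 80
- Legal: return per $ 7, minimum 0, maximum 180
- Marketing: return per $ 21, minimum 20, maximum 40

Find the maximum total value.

4240

Meeting every minimum uses 10+20+10+20+0+20 = 80 $, leaving 240.
Order the departments by return per $: Marketing 21 > Ops 18 > R&D 10 > HR 9 > Data 8 > Legal 7.
Give Marketing 20 more to hit its cap of 40 → 220 left.
Give Ops 70 more to hit its cap of 90 → 150 left.
R&D: +60 to 80 (cap) → 90 left.
Only 90 left; HR takes them to reach 100.
Total = 9×100 + 18×90 + 8×10 + 10×80 + 21×40 = 4240.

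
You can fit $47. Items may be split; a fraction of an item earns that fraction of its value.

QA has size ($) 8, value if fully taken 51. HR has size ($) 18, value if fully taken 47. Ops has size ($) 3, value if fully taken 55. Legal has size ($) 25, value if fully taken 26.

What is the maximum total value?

171.72

Best value per unit of size first: Ops 55/3≈18.3, QA 51/8≈6.38, HR 47/18≈2.61, Legal 26/25≈1.04.
All 3 $ of Ops fit (value 55) → 44 remain.
Take all of QA (8 $, value 51) → 36 $ left.
All 18 $ of HR fit (value 47) → 18 remain.
Only 18 $ remain; take 18/25 of Legal for value 26×18/25 = 18.72.
Total value = 171.72.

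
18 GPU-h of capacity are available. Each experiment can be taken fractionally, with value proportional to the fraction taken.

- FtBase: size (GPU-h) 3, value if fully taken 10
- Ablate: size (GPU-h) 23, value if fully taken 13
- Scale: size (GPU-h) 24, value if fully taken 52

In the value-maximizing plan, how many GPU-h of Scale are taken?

15

Rank by value-to-size ratio: FtBase 10/3≈3.33, Scale 52/24≈2.17, Ablate 13/23≈0.565.
All 3 GPU-h of FtBase fit (value 10) — 15 remain.
Only 15 GPU-h remain; take 15/24 of Scale for value 52×15/24 = 32.5.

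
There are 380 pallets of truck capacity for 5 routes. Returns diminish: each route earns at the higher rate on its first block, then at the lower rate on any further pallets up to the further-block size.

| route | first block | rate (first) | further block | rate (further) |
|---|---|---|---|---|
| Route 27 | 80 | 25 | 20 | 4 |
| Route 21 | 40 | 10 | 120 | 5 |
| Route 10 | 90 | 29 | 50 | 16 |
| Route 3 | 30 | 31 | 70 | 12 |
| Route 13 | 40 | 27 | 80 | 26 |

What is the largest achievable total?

Rank every tier by rate: Route 3/tier1 31 > Route 10/tier1 29 > Route 13/tier1 27 > Route 13/tier2 26 > Route 27/tier1 25 > Route 10/tier2 16 > Route 3/tier2 12 > Route 21/tier1 10 > Route 21/tier2 5 > Route 27/tier2 4.
Route 3 tier1 at 31: fill all 30 ; 350 left.
Route 10 tier1 at 29: fill all 90 ; 260 left.
Fill Route 13 tier1 block (40 at 27) ; 220 left.
Route 13/tier2 (26): +80 ; 140 left.
Fill Route 27 tier1 block (80 at 25) ; 60 left.
Route 10/tier2 (16): +50 ; 10 left.
Route 3/tier2: +10 of 70 at 12; pool empty.
Total = 31×30 + 29×90 + 27×40 + 26×80 + 25×80 + 16×50 + 12×10 = 9620.

9620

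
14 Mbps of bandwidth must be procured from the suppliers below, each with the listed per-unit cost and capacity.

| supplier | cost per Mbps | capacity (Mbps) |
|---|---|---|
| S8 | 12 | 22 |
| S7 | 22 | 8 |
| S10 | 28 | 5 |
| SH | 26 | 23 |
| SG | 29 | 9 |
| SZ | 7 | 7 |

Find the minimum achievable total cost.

133

Use suppliers in increasing cost order.
Take 7 from SZ at 7 → need 7 more.
S8 at 12: take 7 of its 22 → requirement met.
S7, SH, S10, SG: unused.
Cost = 7×7 + 7×12 = 133.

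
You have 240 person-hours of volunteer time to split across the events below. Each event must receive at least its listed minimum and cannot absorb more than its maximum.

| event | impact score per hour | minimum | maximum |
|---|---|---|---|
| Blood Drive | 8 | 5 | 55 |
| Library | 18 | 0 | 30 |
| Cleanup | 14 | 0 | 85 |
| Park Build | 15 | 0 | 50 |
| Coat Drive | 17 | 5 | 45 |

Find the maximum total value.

Meeting every minimum uses 5+0+0+0+5 = 10 person-hours, leaving 230.
Rank by impact score per hour: Library 18 > Coat Drive 17 > Park Build 15 > Cleanup 14 > Blood Drive 8.
Give Library 30 more to hit its cap of 30 — 200 left.
Give Coat Drive 40 more to hit its cap of 45 — 160 left.
Give Park Build 50 more to hit its cap of 50 — 110 left.
Cleanup takes 85 more to reach its cap of 85 — 25 left.
Only 25 left; Blood Drive takes them to reach 30.
Total = 8×30 + 18×30 + 14×85 + 15×50 + 17×45 = 3485.

3485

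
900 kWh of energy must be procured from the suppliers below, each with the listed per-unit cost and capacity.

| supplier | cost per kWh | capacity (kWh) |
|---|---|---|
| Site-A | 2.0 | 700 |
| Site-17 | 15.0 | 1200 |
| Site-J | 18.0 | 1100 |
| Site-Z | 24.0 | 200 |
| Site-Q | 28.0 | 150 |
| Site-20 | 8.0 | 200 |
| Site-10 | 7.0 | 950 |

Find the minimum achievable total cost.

2800

Cheapest first:
Take 700 from Site-A at 2.0 — need 200 more.
Site-10 at 7.0: take 200 of its 950 — requirement met.
Site-20, Site-17, Site-J, Site-Z, Site-Q: unused.
Cost = 700×2.0 + 200×7.0 = 2800.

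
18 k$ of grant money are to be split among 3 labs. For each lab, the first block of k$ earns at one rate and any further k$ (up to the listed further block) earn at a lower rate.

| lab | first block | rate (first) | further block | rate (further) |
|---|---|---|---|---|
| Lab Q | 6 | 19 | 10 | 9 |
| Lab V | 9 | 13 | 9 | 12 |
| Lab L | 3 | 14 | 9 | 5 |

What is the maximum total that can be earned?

273

Treat each block as its own option and order by rate: Lab Q/first 19 > Lab L/first 14 > Lab V/first 13 > Lab V/second 12 > Lab Q/second 9 > Lab L/second 5.
Lab Q first at 19: fill all 6 — 12 left.
Fill Lab L first block (3 at 14) — 9 left.
Fill Lab V first block (9 at 13) — 0 left.
Total = 19×6 + 14×3 + 13×9 = 273.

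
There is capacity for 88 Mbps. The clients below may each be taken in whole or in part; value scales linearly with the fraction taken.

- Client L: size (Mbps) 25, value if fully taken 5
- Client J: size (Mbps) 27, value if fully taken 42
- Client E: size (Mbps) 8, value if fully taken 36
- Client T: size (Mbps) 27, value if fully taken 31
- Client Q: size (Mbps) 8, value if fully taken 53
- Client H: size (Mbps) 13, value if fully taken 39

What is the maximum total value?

Rank by value-to-size ratio: Client Q 53/8≈6.62, Client E 36/8≈4.5, Client H 39/13≈3, Client J 42/27≈1.56, Client T 31/27≈1.15, Client L 5/25≈0.2.
All 8 Mbps of Client Q fit (value 53) ; 80 remain.
Take all of Client E (8 Mbps, value 36) ; 72 Mbps left.
All 13 Mbps of Client H fit (value 39) ; 59 remain.
Take all of Client J (27 Mbps, value 42) ; 32 Mbps left.
Take all of Client T (27 Mbps, value 31) ; 5 Mbps left.
5 Mbps left: a 5/25 share of Client L gives 5×5/25 = 1.
Total value = 202.

202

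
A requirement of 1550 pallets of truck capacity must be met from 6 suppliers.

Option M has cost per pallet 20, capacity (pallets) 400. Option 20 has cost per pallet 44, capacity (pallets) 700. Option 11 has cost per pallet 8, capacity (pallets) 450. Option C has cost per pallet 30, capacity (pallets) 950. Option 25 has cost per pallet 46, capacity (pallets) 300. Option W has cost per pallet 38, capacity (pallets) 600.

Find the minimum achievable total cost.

Cheapest first:
Option 11 (8): use full 450 — 1100 pallets to go.
Option M (20): use full 400 — 700 pallets to go.
Option C at 30: take 700 of its 950 — requirement met.
Option W, Option 20, Option 25: unused.
Cost = 450×8 + 400×20 + 700×30 = 32600.

32600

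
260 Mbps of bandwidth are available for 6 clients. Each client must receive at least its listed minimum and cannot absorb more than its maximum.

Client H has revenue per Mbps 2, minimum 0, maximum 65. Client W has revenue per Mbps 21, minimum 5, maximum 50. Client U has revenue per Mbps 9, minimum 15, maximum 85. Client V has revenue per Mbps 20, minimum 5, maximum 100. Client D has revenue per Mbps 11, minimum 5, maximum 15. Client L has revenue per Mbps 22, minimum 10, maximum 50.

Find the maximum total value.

4720

Meeting every minimum uses 0+5+15+5+5+10 = 40 Mbps, leaving 220.
Rank by revenue per Mbps: Client L 22 > Client W 21 > Client V 20 > Client D 11 > Client U 9 > Client H 2.
Client L: +40 to 50 (cap) ; 180 left.
Client W: +45 to 50 (cap) ; 135 left.
Client V: +95 to 100 (cap) ; 40 left.
Client D: +10 to 15 (cap) ; 30 left.
Client U has room for 70 more but only 30 remain, so it gets 45.
Total = 21×50 + 9×45 + 20×100 + 11×15 + 22×50 = 4720.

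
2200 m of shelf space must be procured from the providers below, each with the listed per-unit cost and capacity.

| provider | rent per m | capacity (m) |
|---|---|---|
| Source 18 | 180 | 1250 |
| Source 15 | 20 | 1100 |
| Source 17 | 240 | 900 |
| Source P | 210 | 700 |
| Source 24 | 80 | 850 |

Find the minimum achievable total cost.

135000

Fill from the cheapest provider first.
Source 15 (20): use full 1100 — 1100 m to go.
Source 24 (80): use full 850 — 250 m to go.
Source 18 at 180: take 250 of its 1250 — requirement met.
Source P, Source 17: unused.
Cost = 1100×20 + 850×80 + 250×180 = 135000.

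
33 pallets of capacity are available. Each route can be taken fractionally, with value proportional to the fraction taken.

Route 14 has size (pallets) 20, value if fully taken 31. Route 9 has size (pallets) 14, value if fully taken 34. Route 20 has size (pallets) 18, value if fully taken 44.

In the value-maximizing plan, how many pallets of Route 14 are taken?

1

Rank by value-to-size ratio: Route 20 44/18≈2.44, Route 9 34/14≈2.43, Route 14 31/20≈1.55.
All 18 pallets of Route 20 fit (value 44) ; 15 remain.
All 14 pallets of Route 9 fit (value 34) ; 1 remain.
1 pallets left: a 1/20 share of Route 14 gives 31×1/20 = 1.55.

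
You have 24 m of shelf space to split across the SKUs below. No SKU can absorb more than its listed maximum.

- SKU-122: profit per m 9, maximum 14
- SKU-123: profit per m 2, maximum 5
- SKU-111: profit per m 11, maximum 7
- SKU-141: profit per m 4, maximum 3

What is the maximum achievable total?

Order the SKUs by profit per m: SKU-111 11 > SKU-122 9 > SKU-141 4 > SKU-123 2.
SKU-111 takes 7 to reach its cap of 7 — 17 left.
Give SKU-122 14 to hit its cap of 14 — 3 left.
SKU-141 takes 3 to reach its cap of 3 — 0 left.
Total = 9×14 + 11×7 + 4×3 = 215.

215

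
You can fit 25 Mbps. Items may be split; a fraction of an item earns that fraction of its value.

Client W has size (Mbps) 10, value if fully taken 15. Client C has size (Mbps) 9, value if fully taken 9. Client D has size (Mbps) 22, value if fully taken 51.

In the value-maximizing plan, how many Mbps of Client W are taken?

Best value per unit of size first: Client D 51/22≈2.32, Client W 15/10≈1.5, Client C 9/9≈1.
All 22 Mbps of Client D fit (value 51) ; 3 remain.
3 Mbps left: a 3/10 share of Client W gives 15×3/10 = 4.5.

3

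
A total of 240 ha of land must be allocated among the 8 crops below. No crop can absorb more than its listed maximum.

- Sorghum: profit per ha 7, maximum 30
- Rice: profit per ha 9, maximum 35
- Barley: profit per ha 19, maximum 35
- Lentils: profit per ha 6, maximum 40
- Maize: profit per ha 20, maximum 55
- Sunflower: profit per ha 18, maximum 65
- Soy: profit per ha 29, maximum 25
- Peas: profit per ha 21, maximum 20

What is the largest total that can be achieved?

4430

Rank by profit per ha: Soy 29 > Peas 21 > Maize 20 > Barley 19 > Sunflower 18 > Rice 9 > Sorghum 7 > Lentils 6.
Soy: +25 to 25 (cap) ; 215 left.
Peas takes 20 to reach its cap of 20 ; 195 left.
Maize takes 55 to reach its cap of 55 ; 140 left.
Barley: +35 to 35 (cap) ; 105 left.
Sunflower: +65 to 65 (cap) ; 40 left.
Rice takes 35 to reach its cap of 35 ; 5 left.
Only 5 left; Sorghum takes them to reach 5.
Total = 7×5 + 9×35 + 19×35 + 20×55 + 18×65 + 29×25 + 21×20 = 4430.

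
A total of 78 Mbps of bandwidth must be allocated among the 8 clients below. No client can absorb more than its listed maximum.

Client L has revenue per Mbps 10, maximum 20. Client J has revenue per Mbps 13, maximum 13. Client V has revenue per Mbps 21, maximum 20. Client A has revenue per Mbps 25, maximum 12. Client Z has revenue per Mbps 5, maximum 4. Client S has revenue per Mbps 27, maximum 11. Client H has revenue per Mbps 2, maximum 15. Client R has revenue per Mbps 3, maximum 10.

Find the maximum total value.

1396

Rank by revenue per Mbps: Client S 27 > Client A 25 > Client V 21 > Client J 13 > Client L 10 > Client Z 5 > Client R 3 > Client H 2.
Client S takes 11 to reach its cap of 11 — 67 left.
Give Client A 12 to hit its cap of 12 — 55 left.
Give Client V 20 to hit its cap of 20 — 35 left.
Give Client J 13 to hit its cap of 13 — 22 left.
Client L: +20 to 20 (cap) — 2 left.
Only 2 left; Client Z takes them to reach 2.
Total = 10×20 + 13×13 + 21×20 + 25×12 + 5×2 + 27×11 = 1396.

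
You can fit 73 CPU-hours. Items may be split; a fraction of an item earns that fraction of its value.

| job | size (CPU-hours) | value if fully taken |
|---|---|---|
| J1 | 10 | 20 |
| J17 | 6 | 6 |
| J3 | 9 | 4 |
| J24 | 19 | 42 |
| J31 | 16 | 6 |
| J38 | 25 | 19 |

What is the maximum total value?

92.5

Rank by value-to-size ratio: J24 42/19≈2.21, J1 20/10≈2, J17 6/6≈1, J38 19/25≈0.76, J3 4/9≈0.444, J31 6/16≈0.375.
All 19 CPU-hours of J24 fit (value 42) — 54 remain.
Take all of J1 (10 CPU-hours, value 20) — 44 CPU-hours left.
Take all of J17 (6 CPU-hours, value 6) — 38 CPU-hours left.
J38: take in full, 25 CPU-hours for value 19 — 13 left.
Take all of J3 (9 CPU-hours, value 4) — 4 CPU-hours left.
Fill the last 4 CPU-hours with part of J31: 4/16 of it earns 1.5.
Total value = 92.5.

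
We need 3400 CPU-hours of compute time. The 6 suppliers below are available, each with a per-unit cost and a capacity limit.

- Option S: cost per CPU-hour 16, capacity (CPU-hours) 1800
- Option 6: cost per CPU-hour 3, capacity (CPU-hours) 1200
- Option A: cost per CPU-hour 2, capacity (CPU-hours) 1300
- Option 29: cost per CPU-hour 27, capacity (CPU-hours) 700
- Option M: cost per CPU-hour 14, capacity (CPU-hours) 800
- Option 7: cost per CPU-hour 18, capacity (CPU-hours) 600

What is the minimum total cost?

19000

Fill from the cheapest supplier first.
Take 1300 from Option A at 2 → need 2100 more.
Option 6 at 3: take all 1200 CPU-hours → 900 still needed.
Option M (14): use full 800 → 100 CPU-hours to go.
Take 100 from Option S at 16 to finish.
Option 7, Option 29: unused.
Cost = 1300×2 + 1200×3 + 800×14 + 100×16 = 19000.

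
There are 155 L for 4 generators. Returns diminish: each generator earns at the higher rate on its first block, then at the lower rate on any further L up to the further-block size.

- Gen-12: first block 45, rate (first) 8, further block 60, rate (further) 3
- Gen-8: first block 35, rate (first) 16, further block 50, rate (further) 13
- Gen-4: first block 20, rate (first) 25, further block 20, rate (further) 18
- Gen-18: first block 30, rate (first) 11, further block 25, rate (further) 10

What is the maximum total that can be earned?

2400

Rank every tier by rate: Gen-4/T1 25 > Gen-4/T2 18 > Gen-8/T1 16 > Gen-8/T2 13 > Gen-18/T1 11 > Gen-18/T2 10 > Gen-12/T1 8 > Gen-12/T2 3.
Gen-4/T1 (25): +20 — 135 left.
Gen-4 T2 at 18: fill all 20 — 115 left.
Gen-8/T1 (16): +35 — 80 left.
Gen-8/T2 (13): +50 — 30 left.
Gen-18/T1 (11): +30 — 0 left.
Total = 25×20 + 18×20 + 16×35 + 13×50 + 11×30 = 2400.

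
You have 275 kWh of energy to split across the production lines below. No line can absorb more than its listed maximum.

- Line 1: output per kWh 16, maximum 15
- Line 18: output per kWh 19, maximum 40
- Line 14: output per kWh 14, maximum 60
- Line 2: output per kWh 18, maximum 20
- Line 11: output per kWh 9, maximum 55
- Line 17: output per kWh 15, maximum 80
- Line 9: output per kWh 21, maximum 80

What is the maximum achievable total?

4800

Rank by output per kWh: Line 9 21 > Line 18 19 > Line 2 18 > Line 1 16 > Line 17 15 > Line 14 14 > Line 11 9.
Give Line 9 80 to hit its cap of 80 → 195 left.
Give Line 18 40 to hit its cap of 40 → 155 left.
Give Line 2 20 to hit its cap of 20 → 135 left.
Line 1: +15 to 15 (cap) → 120 left.
Give Line 17 80 to hit its cap of 80 → 40 left.
Line 14: +40 (room for 60) → 40. Pool exhausted.
Total = 16×15 + 19×40 + 14×40 + 18×20 + 15×80 + 21×80 = 4800.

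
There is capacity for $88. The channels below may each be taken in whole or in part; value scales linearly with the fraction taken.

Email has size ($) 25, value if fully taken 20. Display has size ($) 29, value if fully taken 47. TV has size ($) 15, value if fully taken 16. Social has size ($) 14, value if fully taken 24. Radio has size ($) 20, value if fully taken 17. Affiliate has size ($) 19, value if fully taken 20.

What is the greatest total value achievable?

116.35

Sort by value density: Social 24/14≈1.71, Display 47/29≈1.62, TV 16/15≈1.07, Affiliate 20/19≈1.05, Radio 17/20≈0.85, Email 20/25≈0.8.
All 14 $ of Social fit (value 24) — 74 remain.
Display: take in full, 29 $ for value 47 — 45 left.
All 15 $ of TV fit (value 16) — 30 remain.
Affiliate: take in full, 19 $ for value 20 — 11 left.
Only 11 $ remain; take 11/20 of Radio for value 17×11/20 = 9.35.
Total value = 116.35.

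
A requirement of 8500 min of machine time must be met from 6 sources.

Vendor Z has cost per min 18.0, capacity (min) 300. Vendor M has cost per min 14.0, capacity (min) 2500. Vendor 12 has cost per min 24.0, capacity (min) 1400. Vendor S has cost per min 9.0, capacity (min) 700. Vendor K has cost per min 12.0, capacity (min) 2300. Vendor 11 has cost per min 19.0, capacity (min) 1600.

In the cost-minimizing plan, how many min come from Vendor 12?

1100

Fill from the cheapest source first.
Take 700 from Vendor S at 9.0 ; need 7800 more.
Take 2300 from Vendor K at 12.0 ; need 5500 more.
Take 2500 from Vendor M at 14.0 ; need 3000 more.
Vendor Z at 18.0: take all 300 min ; 2700 still needed.
Vendor 11 (19.0): use full 1600 ; 1100 min to go.
Vendor 12 at 24.0: take 1100 of its 1400 ; requirement met.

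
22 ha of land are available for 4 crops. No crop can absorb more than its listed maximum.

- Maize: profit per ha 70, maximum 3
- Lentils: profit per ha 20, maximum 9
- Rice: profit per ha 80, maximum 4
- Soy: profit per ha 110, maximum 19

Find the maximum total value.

2330

Highest profit per ha first: Soy 110 > Rice 80 > Maize 70 > Lentils 20.
Give Soy 19 to hit its cap of 19 — 3 left.
Rice has room for 4 but only 3 remain, so it gets 3.
Total = 80×3 + 110×19 = 2330.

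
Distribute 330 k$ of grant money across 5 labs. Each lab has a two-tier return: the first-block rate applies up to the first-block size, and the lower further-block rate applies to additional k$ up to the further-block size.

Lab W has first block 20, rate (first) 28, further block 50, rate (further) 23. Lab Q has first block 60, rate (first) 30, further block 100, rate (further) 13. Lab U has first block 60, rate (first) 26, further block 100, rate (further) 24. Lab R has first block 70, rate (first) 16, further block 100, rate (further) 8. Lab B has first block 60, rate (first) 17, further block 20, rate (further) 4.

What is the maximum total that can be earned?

Rank every tier by rate: Lab Q/tier1 30 > Lab W/tier1 28 > Lab U/tier1 26 > Lab U/tier2 24 > Lab W/tier2 23 > Lab B/tier1 17 > Lab R/tier1 16 > Lab Q/tier2 13 > Lab R/tier2 8 > Lab B/tier2 4.
Fill Lab Q tier1 block (60 at 30) — 270 left.
Fill Lab W tier1 block (20 at 28) — 250 left.
Lab U tier1 at 26: fill all 60 — 190 left.
Fill Lab U tier2 block (100 at 24) — 90 left.
Lab W/tier2 (23): +50 — 40 left.
Lab B tier1 at 17: only 40 left, fill 40.
Total = 30×60 + 28×20 + 26×60 + 24×100 + 23×50 + 17×40 = 8150.

8150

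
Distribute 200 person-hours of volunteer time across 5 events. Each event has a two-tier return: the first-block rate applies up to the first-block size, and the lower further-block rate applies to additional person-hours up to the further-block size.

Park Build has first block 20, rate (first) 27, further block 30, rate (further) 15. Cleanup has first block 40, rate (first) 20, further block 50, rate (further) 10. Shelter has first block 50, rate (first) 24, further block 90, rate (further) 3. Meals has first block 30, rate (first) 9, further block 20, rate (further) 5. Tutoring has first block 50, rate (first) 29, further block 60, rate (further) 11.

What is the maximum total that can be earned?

4550

Rank every tier by rate: Tutoring/first 29 > Park Build/first 27 > Shelter/first 24 > Cleanup/first 20 > Park Build/second 15 > Tutoring/second 11 > Cleanup/second 10 > Meals/first 9 > Meals/second 5 > Shelter/second 3.
Tutoring/first (29): +50 — 150 left.
Park Build/first (27): +20 — 130 left.
Shelter/first (24): +50 — 80 left.
Cleanup first at 20: fill all 40 — 40 left.
Fill Park Build second block (30 at 15) — 10 left.
Tutoring second at 11: only 10 left, fill 10.
Total = 29×50 + 27×20 + 24×50 + 20×40 + 15×30 + 11×10 = 4550.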